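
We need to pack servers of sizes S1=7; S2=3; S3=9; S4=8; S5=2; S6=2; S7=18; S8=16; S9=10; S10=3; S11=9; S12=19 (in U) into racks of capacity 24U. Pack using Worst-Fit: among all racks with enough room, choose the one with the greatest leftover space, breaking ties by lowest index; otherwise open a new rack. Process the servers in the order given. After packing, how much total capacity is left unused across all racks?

38

Put S1 (7U) in rack 1; 17U remain.
Put S2 (3U) in rack 1; 14U remain.
Put S3 (9U) in rack 1; 5U remain.
Put S4 (8U) in rack 2; 16U remain.
Put S5 (2U) in rack 2; 14U remain.
Put S6 (2U) in rack 2; 12U remain.
Put S7 (18U) in rack 3; 6U remain.
Put S8 (16U) in rack 4; 8U remain.
Put S9 (10U) in rack 2; 2U remain.
Put S10 (3U) in rack 4; 5U remain.
Put S11 (9U) in rack 5; 15U remain.
Put S12 (19U) in rack 6; 5U remain.
6 racks × 24U = 144U; used 106U; unused 38U.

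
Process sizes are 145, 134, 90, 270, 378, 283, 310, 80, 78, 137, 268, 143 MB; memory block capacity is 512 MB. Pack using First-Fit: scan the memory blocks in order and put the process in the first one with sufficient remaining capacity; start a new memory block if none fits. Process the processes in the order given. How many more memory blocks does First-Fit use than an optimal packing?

First-Fit: [145,134,90,80] [270,78,137] [378] [283,143] [310] [268] → 6 memory blocks.
Total size 2316 MB; any packing needs at least ⌈2316/512⌉ = 5 memory blocks.
An optimal packing achieves that bound: [378,134] [310,145] [283,143,80] [270,137,90] [268,78] → 5 memory blocks.
Excess: 6 − 5 = 1.

1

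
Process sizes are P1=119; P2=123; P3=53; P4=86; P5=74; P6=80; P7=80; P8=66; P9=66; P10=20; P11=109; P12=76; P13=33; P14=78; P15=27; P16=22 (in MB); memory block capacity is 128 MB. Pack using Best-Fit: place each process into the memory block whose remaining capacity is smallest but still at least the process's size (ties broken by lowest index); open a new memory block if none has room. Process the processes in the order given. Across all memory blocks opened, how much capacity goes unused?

296

Put P1 (119 MB) in memory block 1; 9 MB remain.
Put P2 (123 MB) in memory block 2; 5 MB remain.
Put P3 (53 MB) in memory block 3; 75 MB remain.
Put P4 (86 MB) in memory block 4; 42 MB remain.
Put P5 (74 MB) in memory block 3; 1 MB remain.
Put P6 (80 MB) in memory block 5; 48 MB remain.
Put P7 (80 MB) in memory block 6; 48 MB remain.
Put P8 (66 MB) in memory block 7; 62 MB remain.
Put P9 (66 MB) in memory block 8; 62 MB remain.
Put P10 (20 MB) in memory block 4; 22 MB remain.
Put P11 (109 MB) in memory block 9; 19 MB remain.
Put P12 (76 MB) in memory block 10; 52 MB remain.
Put P13 (33 MB) in memory block 5; 15 MB remain.
Put P14 (78 MB) in memory block 11; 50 MB remain.
Put P15 (27 MB) in memory block 6; 21 MB remain.
Put P16 (22 MB) in memory block 4; 0 MB remain.
11 memory blocks × 128 MB = 1408 MB; used 1112 MB; unused 296 MB.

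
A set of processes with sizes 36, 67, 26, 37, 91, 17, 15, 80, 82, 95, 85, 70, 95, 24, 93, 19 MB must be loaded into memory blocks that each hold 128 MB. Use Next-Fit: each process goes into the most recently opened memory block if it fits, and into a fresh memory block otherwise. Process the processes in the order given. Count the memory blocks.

Put 36 MB in memory block 1; 92 MB remain.
Put 67 MB in memory block 1; 25 MB remain.
Put 26 MB in memory block 2; 102 MB remain.
Put 37 MB in memory block 2; 65 MB remain.
Put 91 MB in memory block 3; 37 MB remain.
Put 17 MB in memory block 3; 20 MB remain.
Put 15 MB in memory block 3; 5 MB remain.
Put 80 MB in memory block 4; 48 MB remain.
Put 82 MB in memory block 5; 46 MB remain.
Put 95 MB in memory block 6; 33 MB remain.
Put 85 MB in memory block 7; 43 MB remain.
Put 70 MB in memory block 8; 58 MB remain.
Put 95 MB in memory block 9; 33 MB remain.
Put 24 MB in memory block 9; 9 MB remain.
Put 93 MB in memory block 10; 35 MB remain.
Put 19 MB in memory block 10; 16 MB remain.

10 memory blocks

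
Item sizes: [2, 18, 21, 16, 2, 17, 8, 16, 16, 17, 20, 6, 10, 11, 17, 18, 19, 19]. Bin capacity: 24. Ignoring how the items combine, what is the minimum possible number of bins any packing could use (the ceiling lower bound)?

Total size = 2 + 18 + 21 + 16 + 2 + 17 + 8 + 16 + 16 + 17 + 20 + 6 + 10 + 11 + 17 + 18 + 19 + 19 = 253.
⌈253 / 24⌉ = 11.

11 bins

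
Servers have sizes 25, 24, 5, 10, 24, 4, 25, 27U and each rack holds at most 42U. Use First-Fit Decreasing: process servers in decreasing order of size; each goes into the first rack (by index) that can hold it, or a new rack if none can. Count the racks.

5 racks

Sorted descending: 27, 25, 25, 24, 24, 10, 5, 4.
rack 1: place 27U, 15U left
rack 2: place 25U, 17U left
rack 3: place 25U, 17U left
rack 4: place 24U, 18U left
rack 5: place 24U, 18U left
rack 1: place 10U, 5U left
rack 1: place 5U, 0U left
rack 2: place 4U, 13U left
Final racks: [27,10,5] [25,4] [25] [24] [24].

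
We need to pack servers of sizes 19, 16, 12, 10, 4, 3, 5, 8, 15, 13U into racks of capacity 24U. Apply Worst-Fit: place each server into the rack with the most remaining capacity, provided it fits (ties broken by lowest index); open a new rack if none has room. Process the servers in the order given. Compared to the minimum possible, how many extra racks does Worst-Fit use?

Worst-Fit: [19,3] [16,4] [12,10] [5,8] [15] [13] → 6 racks.
Total size 105U; any packing needs at least ⌈105/24⌉ = 5 racks.
An optimal packing achieves that bound: [19,5] [16,8] [15,4,3] [13,10] [12] → 5 racks.
Excess: 6 − 5 = 1.

1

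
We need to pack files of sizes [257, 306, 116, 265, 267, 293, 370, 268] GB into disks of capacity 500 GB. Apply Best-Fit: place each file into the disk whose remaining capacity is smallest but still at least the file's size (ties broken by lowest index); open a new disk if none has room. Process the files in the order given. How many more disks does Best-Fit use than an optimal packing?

0

Best-Fit: [257] [306,116] [265] [267] [293] [370] [268] → 7 disks.
7 files exceed 250 GB (half the capacity), and no two of those can share a disk, so at least 7 disks are needed.
So 7 is already optimal.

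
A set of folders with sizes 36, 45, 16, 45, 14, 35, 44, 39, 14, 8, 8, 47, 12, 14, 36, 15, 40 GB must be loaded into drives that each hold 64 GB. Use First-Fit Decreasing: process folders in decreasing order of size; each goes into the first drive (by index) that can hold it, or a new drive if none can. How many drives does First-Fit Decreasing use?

Sorted descending: 47, 45, 45, 44, 40, 39, 36, 36, 35, 16, 15, 14, 14, 14, 12, 8, 8.
47 GB → drive 1 (remaining 17 GB)
45 GB → drive 2 (remaining 19 GB)
45 GB → drive 3 (remaining 19 GB)
44 GB → drive 4 (remaining 20 GB)
40 GB → drive 5 (remaining 24 GB)
39 GB → drive 6 (remaining 25 GB)
36 GB → drive 7 (remaining 28 GB)
36 GB → drive 8 (remaining 28 GB)
35 GB → drive 9 (remaining 29 GB)
16 GB → drive 1 (remaining 1 GB)
15 GB → drive 2 (remaining 4 GB)
14 GB → drive 3 (remaining 5 GB)
14 GB → drive 4 (remaining 6 GB)
14 GB → drive 5 (remaining 10 GB)
12 GB → drive 6 (remaining 13 GB)
8 GB → drive 5 (remaining 2 GB)
8 GB → drive 6 (remaining 5 GB)

9 drives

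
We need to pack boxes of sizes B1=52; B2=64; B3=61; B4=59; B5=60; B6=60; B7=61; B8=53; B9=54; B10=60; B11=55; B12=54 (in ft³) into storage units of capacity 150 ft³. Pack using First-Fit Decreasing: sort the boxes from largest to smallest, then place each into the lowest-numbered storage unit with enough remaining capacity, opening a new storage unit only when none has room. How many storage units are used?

6 storage units

Sorted descending: 64, 61, 61, 60, 60, 60, 59, 55, 54, 54, 53, 52.
64 ft³ → storage unit 1 (remaining 86 ft³)
61 ft³ → storage unit 1 (remaining 25 ft³)
61 ft³ → storage unit 2 (remaining 89 ft³)
60 ft³ → storage unit 2 (remaining 29 ft³)
60 ft³ → storage unit 3 (remaining 90 ft³)
60 ft³ → storage unit 3 (remaining 30 ft³)
59 ft³ → storage unit 4 (remaining 91 ft³)
55 ft³ → storage unit 4 (remaining 36 ft³)
54 ft³ → storage unit 5 (remaining 96 ft³)
54 ft³ → storage unit 5 (remaining 42 ft³)
53 ft³ → storage unit 6 (remaining 97 ft³)
52 ft³ → storage unit 6 (remaining 45 ft³)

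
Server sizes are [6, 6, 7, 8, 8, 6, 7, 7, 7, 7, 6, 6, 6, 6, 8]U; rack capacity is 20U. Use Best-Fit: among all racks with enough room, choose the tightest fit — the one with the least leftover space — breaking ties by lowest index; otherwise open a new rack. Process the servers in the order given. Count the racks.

6

6U → rack 1 (remaining 14U)
6U → rack 1 (remaining 8U)
7U → rack 1 (remaining 1U)
8U → rack 2 (remaining 12U)
8U → rack 2 (remaining 4U)
6U → rack 3 (remaining 14U)
7U → rack 3 (remaining 7U)
7U → rack 3 (remaining 0U)
7U → rack 4 (remaining 13U)
7U → rack 4 (remaining 6U)
6U → rack 4 (remaining 0U)
6U → rack 5 (remaining 14U)
6U → rack 5 (remaining 8U)
6U → rack 5 (remaining 2U)
8U → rack 6 (remaining 12U)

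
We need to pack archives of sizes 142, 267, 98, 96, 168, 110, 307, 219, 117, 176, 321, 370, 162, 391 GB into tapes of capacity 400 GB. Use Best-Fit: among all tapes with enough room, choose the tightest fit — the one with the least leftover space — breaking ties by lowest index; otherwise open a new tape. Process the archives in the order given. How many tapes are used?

9 tapes

142 GB → tape 1 (remaining 258 GB)
267 GB → tape 2 (remaining 133 GB)
98 GB → tape 2 (remaining 35 GB)
96 GB → tape 1 (remaining 162 GB)
168 GB → tape 3 (remaining 232 GB)
110 GB → tape 1 (remaining 52 GB)
307 GB → tape 4 (remaining 93 GB)
219 GB → tape 3 (remaining 13 GB)
117 GB → tape 5 (remaining 283 GB)
176 GB → tape 5 (remaining 107 GB)
321 GB → tape 6 (remaining 79 GB)
370 GB → tape 7 (remaining 30 GB)
162 GB → tape 8 (remaining 238 GB)
391 GB → tape 9 (remaining 9 GB)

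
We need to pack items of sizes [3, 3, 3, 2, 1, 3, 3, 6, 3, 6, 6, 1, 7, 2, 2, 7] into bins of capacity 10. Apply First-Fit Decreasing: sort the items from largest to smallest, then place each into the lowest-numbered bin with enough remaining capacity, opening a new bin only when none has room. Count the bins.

6

Sorted descending: 7, 7, 6, 6, 6, 3, 3, 3, 3, 3, 3, 2, 2, 2, 1, 1.
bin 1: place 7, 3 left
bin 2: place 7, 3 left
bin 3: place 6, 4 left
bin 4: place 6, 4 left
bin 5: place 6, 4 left
bin 1: place 3, 0 left
bin 2: place 3, 0 left
bin 3: place 3, 1 left
bin 4: place 3, 1 left
bin 5: place 3, 1 left
bin 6: place 3, 7 left
bin 6: place 2, 5 left
bin 6: place 2, 3 left
bin 6: place 2, 1 left
bin 3: place 1, 0 left
bin 4: place 1, 0 left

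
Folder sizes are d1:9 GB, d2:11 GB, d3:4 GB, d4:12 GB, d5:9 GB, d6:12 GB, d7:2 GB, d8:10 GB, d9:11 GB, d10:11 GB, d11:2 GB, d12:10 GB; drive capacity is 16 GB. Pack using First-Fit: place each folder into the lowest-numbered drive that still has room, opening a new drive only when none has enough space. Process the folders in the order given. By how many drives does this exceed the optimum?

0

First-Fit: [9,4,2] [11,2] [12] [9] [12] [10] [11] [11] [10] → 9 drives.
9 folders exceed 8 GB (half the capacity), and no two of those can share a drive, so at least 9 drives are needed.
So 9 is already optimal.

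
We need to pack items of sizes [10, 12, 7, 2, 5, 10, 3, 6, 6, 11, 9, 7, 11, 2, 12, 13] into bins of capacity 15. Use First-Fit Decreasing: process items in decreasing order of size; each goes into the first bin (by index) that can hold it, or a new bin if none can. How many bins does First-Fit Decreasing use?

Sorted descending: 13, 12, 12, 11, 11, 10, 10, 9, 7, 7, 6, 6, 5, 3, 2, 2.
13 → bin 1 (remaining 2)
12 → bin 2 (remaining 3)
12 → bin 3 (remaining 3)
11 → bin 4 (remaining 4)
11 → bin 5 (remaining 4)
10 → bin 6 (remaining 5)
10 → bin 7 (remaining 5)
9 → bin 8 (remaining 6)
7 → bin 9 (remaining 8)
7 → bin 9 (remaining 1)
6 → bin 8 (remaining 0)
6 → bin 10 (remaining 9)
5 → bin 6 (remaining 0)
3 → bin 2 (remaining 0)
2 → bin 1 (remaining 0)
2 → bin 3 (remaining 1)

10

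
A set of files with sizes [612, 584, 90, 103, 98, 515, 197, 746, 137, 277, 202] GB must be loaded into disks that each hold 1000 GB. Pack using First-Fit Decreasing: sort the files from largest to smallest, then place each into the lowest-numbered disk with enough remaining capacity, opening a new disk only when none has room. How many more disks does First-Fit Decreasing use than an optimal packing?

0

First-Fit Decreasing: [746,202] [612,277,103] [584,197,137] [515,98,90] → 4 disks.
Total size 3561 GB; any packing needs at least ⌈3561/1000⌉ = 4 disks.
So 4 is already optimal.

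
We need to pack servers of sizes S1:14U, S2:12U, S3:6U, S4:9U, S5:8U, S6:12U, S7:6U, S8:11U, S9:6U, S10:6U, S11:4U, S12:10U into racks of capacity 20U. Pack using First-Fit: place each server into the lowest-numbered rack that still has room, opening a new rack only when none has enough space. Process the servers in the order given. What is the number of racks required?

6

Put S1 (14U) in rack 1; 6U remain.
Put S2 (12U) in rack 2; 8U remain.
Put S3 (6U) in rack 1; 0U remain.
Put S4 (9U) in rack 3; 11U remain.
Put S5 (8U) in rack 2; 0U remain.
Put S6 (12U) in rack 4; 8U remain.
Put S7 (6U) in rack 3; 5U remain.
Put S8 (11U) in rack 5; 9U remain.
Put S9 (6U) in rack 4; 2U remain.
Put S10 (6U) in rack 5; 3U remain.
Put S11 (4U) in rack 3; 1U remain.
Put S12 (10U) in rack 6; 10U remain.
Final racks: [14,6] [12,8] [9,6,4] [12,6] [11,6] [10].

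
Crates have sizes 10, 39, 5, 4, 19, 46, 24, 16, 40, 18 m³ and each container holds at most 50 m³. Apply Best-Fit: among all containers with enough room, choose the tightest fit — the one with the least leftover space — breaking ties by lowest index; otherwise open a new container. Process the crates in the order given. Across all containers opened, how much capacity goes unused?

10 m³ → container 1 (remaining 40 m³)
39 m³ → container 1 (remaining 1 m³)
5 m³ → container 2 (remaining 45 m³)
4 m³ → container 2 (remaining 41 m³)
19 m³ → container 2 (remaining 22 m³)
46 m³ → container 3 (remaining 4 m³)
24 m³ → container 4 (remaining 26 m³)
16 m³ → container 2 (remaining 6 m³)
40 m³ → container 5 (remaining 10 m³)
18 m³ → container 4 (remaining 8 m³)
5 containers × 50 m³ = 250 m³; used 221 m³; unused 29 m³.

29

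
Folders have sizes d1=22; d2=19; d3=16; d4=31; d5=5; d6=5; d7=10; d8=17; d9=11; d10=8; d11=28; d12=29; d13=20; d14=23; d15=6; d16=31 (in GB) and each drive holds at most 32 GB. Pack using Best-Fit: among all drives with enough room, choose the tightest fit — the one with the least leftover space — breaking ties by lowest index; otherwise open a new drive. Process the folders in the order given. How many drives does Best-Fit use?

10

d1 (22 GB) → drive 1 (remaining 10 GB)
d2 (19 GB) → drive 2 (remaining 13 GB)
d3 (16 GB) → drive 3 (remaining 16 GB)
d4 (31 GB) → drive 4 (remaining 1 GB)
d5 (5 GB) → drive 1 (remaining 5 GB)
d6 (5 GB) → drive 1 (remaining 0 GB)
d7 (10 GB) → drive 2 (remaining 3 GB)
d8 (17 GB) → drive 5 (remaining 15 GB)
d9 (11 GB) → drive 5 (remaining 4 GB)
d10 (8 GB) → drive 3 (remaining 8 GB)
d11 (28 GB) → drive 6 (remaining 4 GB)
d12 (29 GB) → drive 7 (remaining 3 GB)
d13 (20 GB) → drive 8 (remaining 12 GB)
d14 (23 GB) → drive 9 (remaining 9 GB)
d15 (6 GB) → drive 3 (remaining 2 GB)
d16 (31 GB) → drive 10 (remaining 1 GB)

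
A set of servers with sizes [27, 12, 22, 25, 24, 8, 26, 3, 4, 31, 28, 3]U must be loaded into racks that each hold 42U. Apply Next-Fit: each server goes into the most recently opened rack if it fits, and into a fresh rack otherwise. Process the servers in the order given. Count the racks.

rack 1: place 27U, 15U left
rack 1: place 12U, 3U left
rack 2: place 22U, 20U left
rack 3: place 25U, 17U left
rack 4: place 24U, 18U left
rack 4: place 8U, 10U left
rack 5: place 26U, 16U left
rack 5: place 3U, 13U left
rack 5: place 4U, 9U left
rack 6: place 31U, 11U left
rack 7: place 28U, 14U left
rack 7: place 3U, 11U left

7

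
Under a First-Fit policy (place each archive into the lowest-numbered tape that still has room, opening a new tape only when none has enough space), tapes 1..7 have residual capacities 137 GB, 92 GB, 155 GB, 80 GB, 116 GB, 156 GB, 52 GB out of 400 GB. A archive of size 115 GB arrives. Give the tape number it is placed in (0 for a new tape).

1

Tapes with room: tape 1 (137 GB), tape 3 (155 GB), tape 5 (116 GB), tape 6 (156 GB).
The first with room is tape 1.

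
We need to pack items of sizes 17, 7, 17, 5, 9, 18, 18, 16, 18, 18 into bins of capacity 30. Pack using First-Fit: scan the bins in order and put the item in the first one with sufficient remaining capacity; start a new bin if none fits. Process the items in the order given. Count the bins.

7 bins

Put 17 in bin 1; 13 remain.
Put 7 in bin 1; 6 remain.
Put 17 in bin 2; 13 remain.
Put 5 in bin 1; 1 remain.
Put 9 in bin 2; 4 remain.
Put 18 in bin 3; 12 remain.
Put 18 in bin 4; 12 remain.
Put 16 in bin 5; 14 remain.
Put 18 in bin 6; 12 remain.
Put 18 in bin 7; 12 remain.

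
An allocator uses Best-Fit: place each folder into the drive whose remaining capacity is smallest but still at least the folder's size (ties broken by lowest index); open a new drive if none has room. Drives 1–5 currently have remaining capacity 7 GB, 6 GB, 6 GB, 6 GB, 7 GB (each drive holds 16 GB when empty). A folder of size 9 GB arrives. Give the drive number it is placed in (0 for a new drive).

0

No drive has ≥ 9 GB free, so a new drive is opened.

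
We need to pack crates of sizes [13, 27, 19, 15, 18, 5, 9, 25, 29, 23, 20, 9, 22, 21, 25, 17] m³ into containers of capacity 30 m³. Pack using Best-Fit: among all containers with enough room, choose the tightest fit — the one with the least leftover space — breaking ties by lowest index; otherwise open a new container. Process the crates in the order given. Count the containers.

12 containers

13 m³ → container 1 (remaining 17 m³)
27 m³ → container 2 (remaining 3 m³)
19 m³ → container 3 (remaining 11 m³)
15 m³ → container 1 (remaining 2 m³)
18 m³ → container 4 (remaining 12 m³)
5 m³ → container 3 (remaining 6 m³)
9 m³ → container 4 (remaining 3 m³)
25 m³ → container 5 (remaining 5 m³)
29 m³ → container 6 (remaining 1 m³)
23 m³ → container 7 (remaining 7 m³)
20 m³ → container 8 (remaining 10 m³)
9 m³ → container 8 (remaining 1 m³)
22 m³ → container 9 (remaining 8 m³)
21 m³ → container 10 (remaining 9 m³)
25 m³ → container 11 (remaining 5 m³)
17 m³ → container 12 (remaining 13 m³)
Final containers: [13,15] [27] [19,5] [18,9] [25] [29] [23] [20,9] [22] [21] [25] [17].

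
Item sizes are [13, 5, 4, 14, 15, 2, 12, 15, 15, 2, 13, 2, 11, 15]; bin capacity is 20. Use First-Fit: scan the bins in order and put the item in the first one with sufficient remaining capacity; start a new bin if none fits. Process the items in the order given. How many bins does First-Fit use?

Put 13 in bin 1; 7 remain.
Put 5 in bin 1; 2 remain.
Put 4 in bin 2; 16 remain.
Put 14 in bin 2; 2 remain.
Put 15 in bin 3; 5 remain.
Put 2 in bin 1; 0 remain.
Put 12 in bin 4; 8 remain.
Put 15 in bin 5; 5 remain.
Put 15 in bin 6; 5 remain.
Put 2 in bin 2; 0 remain.
Put 13 in bin 7; 7 remain.
Put 2 in bin 3; 3 remain.
Put 11 in bin 8; 9 remain.
Put 15 in bin 9; 5 remain.
Final bins: [13,5,2] [4,14,2] [15,2] [12] [15] [15] [13] [11] [15].

9 bins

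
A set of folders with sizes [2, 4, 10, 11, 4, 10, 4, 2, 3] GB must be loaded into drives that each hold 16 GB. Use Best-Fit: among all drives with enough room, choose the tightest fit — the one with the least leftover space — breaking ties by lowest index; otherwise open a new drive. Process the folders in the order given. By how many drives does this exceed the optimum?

0

Best-Fit: [2,4,10] [11,4] [10,4,2] [3] → 4 drives.
Total size 50 GB; any packing needs at least ⌈50/16⌉ = 4 drives.
So 4 is already optimal.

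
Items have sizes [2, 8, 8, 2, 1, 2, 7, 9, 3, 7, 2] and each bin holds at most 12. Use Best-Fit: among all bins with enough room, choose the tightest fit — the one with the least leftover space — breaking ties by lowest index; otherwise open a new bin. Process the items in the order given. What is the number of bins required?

Put 2 in bin 1; 10 remain.
Put 8 in bin 1; 2 remain.
Put 8 in bin 2; 4 remain.
Put 2 in bin 1; 0 remain.
Put 1 in bin 2; 3 remain.
Put 2 in bin 2; 1 remain.
Put 7 in bin 3; 5 remain.
Put 9 in bin 4; 3 remain.
Put 3 in bin 4; 0 remain.
Put 7 in bin 5; 5 remain.
Put 2 in bin 3; 3 remain.
Final bins: [2,8,2] [8,1,2] [7,2] [9,3] [7].

5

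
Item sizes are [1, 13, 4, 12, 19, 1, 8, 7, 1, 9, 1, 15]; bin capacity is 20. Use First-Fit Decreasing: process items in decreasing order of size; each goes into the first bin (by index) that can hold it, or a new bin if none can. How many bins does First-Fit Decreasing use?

Sorted descending: 19, 15, 13, 12, 9, 8, 7, 4, 1, 1, 1, 1.
19 → bin 1 (remaining 1)
15 → bin 2 (remaining 5)
13 → bin 3 (remaining 7)
12 → bin 4 (remaining 8)
9 → bin 5 (remaining 11)
8 → bin 4 (remaining 0)
7 → bin 3 (remaining 0)
4 → bin 2 (remaining 1)
1 → bin 1 (remaining 0)
1 → bin 2 (remaining 0)
1 → bin 5 (remaining 10)
1 → bin 5 (remaining 9)

5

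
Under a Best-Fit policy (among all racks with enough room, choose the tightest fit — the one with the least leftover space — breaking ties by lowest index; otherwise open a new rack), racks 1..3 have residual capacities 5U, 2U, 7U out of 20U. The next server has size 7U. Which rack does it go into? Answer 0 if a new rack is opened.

3

Racks with room: rack 3 (7U).
Tightest fit is rack 3 with 7U free.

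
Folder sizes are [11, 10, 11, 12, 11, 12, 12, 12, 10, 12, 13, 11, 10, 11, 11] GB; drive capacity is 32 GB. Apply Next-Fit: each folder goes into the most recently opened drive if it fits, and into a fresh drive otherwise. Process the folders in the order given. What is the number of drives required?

7 drives

Put 11 GB in drive 1; 21 GB remain.
Put 10 GB in drive 1; 11 GB remain.
Put 11 GB in drive 1; 0 GB remain.
Put 12 GB in drive 2; 20 GB remain.
Put 11 GB in drive 2; 9 GB remain.
Put 12 GB in drive 3; 20 GB remain.
Put 12 GB in drive 3; 8 GB remain.
Put 12 GB in drive 4; 20 GB remain.
Put 10 GB in drive 4; 10 GB remain.
Put 12 GB in drive 5; 20 GB remain.
Put 13 GB in drive 5; 7 GB remain.
Put 11 GB in drive 6; 21 GB remain.
Put 10 GB in drive 6; 11 GB remain.
Put 11 GB in drive 6; 0 GB remain.
Put 11 GB in drive 7; 21 GB remain.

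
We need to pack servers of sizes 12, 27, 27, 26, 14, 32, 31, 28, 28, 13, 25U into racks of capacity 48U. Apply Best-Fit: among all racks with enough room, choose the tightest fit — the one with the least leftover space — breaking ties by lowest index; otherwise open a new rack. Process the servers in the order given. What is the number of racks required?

8 racks

rack 1: place 12U, 36U left
rack 1: place 27U, 9U left
rack 2: place 27U, 21U left
rack 3: place 26U, 22U left
rack 2: place 14U, 7U left
rack 4: place 32U, 16U left
rack 5: place 31U, 17U left
rack 6: place 28U, 20U left
rack 7: place 28U, 20U left
rack 4: place 13U, 3U left
rack 8: place 25U, 23U left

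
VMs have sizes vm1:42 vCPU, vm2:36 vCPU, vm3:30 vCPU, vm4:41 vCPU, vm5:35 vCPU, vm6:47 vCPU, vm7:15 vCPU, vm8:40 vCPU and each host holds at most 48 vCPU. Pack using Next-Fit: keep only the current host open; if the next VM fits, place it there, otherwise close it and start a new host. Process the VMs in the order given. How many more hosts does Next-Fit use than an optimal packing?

Next-Fit: [42] [36] [30] [41] [35] [47] [15] [40] → 8 hosts.
7 VMs exceed 24 vCPU (half the capacity), and no two of those can share a host, so at least 7 hosts are needed.
An optimal packing achieves that bound: [47] [42] [41] [40] [36] [35] [30,15] → 7 hosts.
Excess: 8 − 7 = 1.

1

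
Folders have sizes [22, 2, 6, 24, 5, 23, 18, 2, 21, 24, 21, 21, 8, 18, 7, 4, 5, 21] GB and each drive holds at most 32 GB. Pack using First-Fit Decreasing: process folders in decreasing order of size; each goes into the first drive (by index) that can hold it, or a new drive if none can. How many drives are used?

10

Sorted descending: 24, 24, 23, 22, 21, 21, 21, 21, 18, 18, 8, 7, 6, 5, 5, 4, 2, 2.
drive 1: place 24 GB, 8 GB left
drive 2: place 24 GB, 8 GB left
drive 3: place 23 GB, 9 GB left
drive 4: place 22 GB, 10 GB left
drive 5: place 21 GB, 11 GB left
drive 6: place 21 GB, 11 GB left
drive 7: place 21 GB, 11 GB left
drive 8: place 21 GB, 11 GB left
drive 9: place 18 GB, 14 GB left
drive 10: place 18 GB, 14 GB left
drive 1: place 8 GB, 0 GB left
drive 2: place 7 GB, 1 GB left
drive 3: place 6 GB, 3 GB left
drive 4: place 5 GB, 5 GB left
drive 4: place 5 GB, 0 GB left
drive 5: place 4 GB, 7 GB left
drive 3: place 2 GB, 1 GB left
drive 5: place 2 GB, 5 GB left
Final drives: [24,8] [24,7] [23,6,2] [22,5,5] [21,4,2] [21] [21] [21] [18] [18].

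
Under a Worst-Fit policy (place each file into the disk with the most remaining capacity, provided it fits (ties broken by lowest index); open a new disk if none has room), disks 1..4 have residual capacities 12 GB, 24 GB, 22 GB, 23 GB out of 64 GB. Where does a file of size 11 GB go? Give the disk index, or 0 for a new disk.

2

Disks with room: disk 1 (12 GB), disk 2 (24 GB), disk 3 (22 GB), disk 4 (23 GB).
Most room is disk 2 with 24 GB free.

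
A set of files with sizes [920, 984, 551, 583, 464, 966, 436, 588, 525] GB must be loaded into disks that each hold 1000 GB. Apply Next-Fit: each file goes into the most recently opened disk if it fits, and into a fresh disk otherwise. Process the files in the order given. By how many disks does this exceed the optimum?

Next-Fit: [920] [984] [551] [583] [464] [966] [436] [588] [525] → 9 disks.
Total size 6017 GB; any packing needs at least ⌈6017/1000⌉ = 7 disks.
An optimal packing achieves that bound: [984] [966] [920] [588] [583] [551,436] [525,464] → 7 disks.
Excess: 9 − 7 = 2.

2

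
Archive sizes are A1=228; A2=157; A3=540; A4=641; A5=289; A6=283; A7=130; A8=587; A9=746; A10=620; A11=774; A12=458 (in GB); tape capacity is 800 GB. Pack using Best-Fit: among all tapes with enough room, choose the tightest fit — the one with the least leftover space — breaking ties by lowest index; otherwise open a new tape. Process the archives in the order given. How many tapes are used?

8 tapes

A1 (228 GB) → tape 1 (remaining 572 GB)
A2 (157 GB) → tape 1 (remaining 415 GB)
A3 (540 GB) → tape 2 (remaining 260 GB)
A4 (641 GB) → tape 3 (remaining 159 GB)
A5 (289 GB) → tape 1 (remaining 126 GB)
A6 (283 GB) → tape 4 (remaining 517 GB)
A7 (130 GB) → tape 3 (remaining 29 GB)
A8 (587 GB) → tape 5 (remaining 213 GB)
A9 (746 GB) → tape 6 (remaining 54 GB)
A10 (620 GB) → tape 7 (remaining 180 GB)
A11 (774 GB) → tape 8 (remaining 26 GB)
A12 (458 GB) → tape 4 (remaining 59 GB)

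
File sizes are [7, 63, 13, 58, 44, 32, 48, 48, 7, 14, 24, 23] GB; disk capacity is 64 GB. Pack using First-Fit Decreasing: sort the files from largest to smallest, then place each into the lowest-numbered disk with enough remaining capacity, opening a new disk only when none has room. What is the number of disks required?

7

Sorted descending: 63, 58, 48, 48, 44, 32, 24, 23, 14, 13, 7, 7.
63 GB → disk 1 (remaining 1 GB)
58 GB → disk 2 (remaining 6 GB)
48 GB → disk 3 (remaining 16 GB)
48 GB → disk 4 (remaining 16 GB)
44 GB → disk 5 (remaining 20 GB)
32 GB → disk 6 (remaining 32 GB)
24 GB → disk 6 (remaining 8 GB)
23 GB → disk 7 (remaining 41 GB)
14 GB → disk 3 (remaining 2 GB)
13 GB → disk 4 (remaining 3 GB)
7 GB → disk 5 (remaining 13 GB)
7 GB → disk 5 (remaining 6 GB)
Final disks: [63] [58] [48,14] [48,13] [44,7,7] [32,24] [23].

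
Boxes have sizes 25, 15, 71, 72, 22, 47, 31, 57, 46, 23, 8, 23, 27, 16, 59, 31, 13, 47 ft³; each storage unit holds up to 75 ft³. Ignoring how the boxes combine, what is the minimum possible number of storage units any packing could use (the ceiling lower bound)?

Total size = 25 + 15 + 71 + 72 + 22 + 47 + 31 + 57 + 46 + 23 + 8 + 23 + 27 + 16 + 59 + 31 + 13 + 47 = 633 ft³.
⌈633 / 75⌉ = 9.

9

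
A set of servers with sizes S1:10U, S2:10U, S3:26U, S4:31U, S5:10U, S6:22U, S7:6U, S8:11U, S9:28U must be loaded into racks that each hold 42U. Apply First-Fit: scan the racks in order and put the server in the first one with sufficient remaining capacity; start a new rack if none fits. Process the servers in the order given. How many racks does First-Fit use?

5

Put S1 (10U) in rack 1; 32U remain.
Put S2 (10U) in rack 1; 22U remain.
Put S3 (26U) in rack 2; 16U remain.
Put S4 (31U) in rack 3; 11U remain.
Put S5 (10U) in rack 1; 12U remain.
Put S6 (22U) in rack 4; 20U remain.
Put S7 (6U) in rack 1; 6U remain.
Put S8 (11U) in rack 2; 5U remain.
Put S9 (28U) in rack 5; 14U remain.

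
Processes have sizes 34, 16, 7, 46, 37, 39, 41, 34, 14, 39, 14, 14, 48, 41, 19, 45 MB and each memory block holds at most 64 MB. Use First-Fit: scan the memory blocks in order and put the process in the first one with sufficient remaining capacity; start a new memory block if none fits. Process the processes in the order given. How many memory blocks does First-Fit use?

Put 34 MB in memory block 1; 30 MB remain.
Put 16 MB in memory block 1; 14 MB remain.
Put 7 MB in memory block 1; 7 MB remain.
Put 46 MB in memory block 2; 18 MB remain.
Put 37 MB in memory block 3; 27 MB remain.
Put 39 MB in memory block 4; 25 MB remain.
Put 41 MB in memory block 5; 23 MB remain.
Put 34 MB in memory block 6; 30 MB remain.
Put 14 MB in memory block 2; 4 MB remain.
Put 39 MB in memory block 7; 25 MB remain.
Put 14 MB in memory block 3; 13 MB remain.
Put 14 MB in memory block 4; 11 MB remain.
Put 48 MB in memory block 8; 16 MB remain.
Put 41 MB in memory block 9; 23 MB remain.
Put 19 MB in memory block 5; 4 MB remain.
Put 45 MB in memory block 10; 19 MB remain.
Final memory blocks: [34,16,7] [46,14] [37,14] [39,14] [41,19] [34] [39] [48] [41] [45].

10 memory blocks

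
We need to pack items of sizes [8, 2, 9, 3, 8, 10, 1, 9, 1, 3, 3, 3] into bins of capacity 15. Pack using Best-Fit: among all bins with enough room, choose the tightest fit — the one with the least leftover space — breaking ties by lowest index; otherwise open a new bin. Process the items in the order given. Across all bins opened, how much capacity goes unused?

15

8 → bin 1 (remaining 7)
2 → bin 1 (remaining 5)
9 → bin 2 (remaining 6)
3 → bin 1 (remaining 2)
8 → bin 3 (remaining 7)
10 → bin 4 (remaining 5)
1 → bin 1 (remaining 1)
9 → bin 5 (remaining 6)
1 → bin 1 (remaining 0)
3 → bin 4 (remaining 2)
3 → bin 2 (remaining 3)
3 → bin 2 (remaining 0)
5 bins × 15 = 75; used 60; unused 15.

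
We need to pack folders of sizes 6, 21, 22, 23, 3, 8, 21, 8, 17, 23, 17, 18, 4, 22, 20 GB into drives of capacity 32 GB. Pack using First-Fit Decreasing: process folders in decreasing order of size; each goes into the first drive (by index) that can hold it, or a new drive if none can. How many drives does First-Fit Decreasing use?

10

Sorted descending: 23, 23, 22, 22, 21, 21, 20, 18, 17, 17, 8, 8, 6, 4, 3.
23 GB → drive 1 (remaining 9 GB)
23 GB → drive 2 (remaining 9 GB)
22 GB → drive 3 (remaining 10 GB)
22 GB → drive 4 (remaining 10 GB)
21 GB → drive 5 (remaining 11 GB)
21 GB → drive 6 (remaining 11 GB)
20 GB → drive 7 (remaining 12 GB)
18 GB → drive 8 (remaining 14 GB)
17 GB → drive 9 (remaining 15 GB)
17 GB → drive 10 (remaining 15 GB)
8 GB → drive 1 (remaining 1 GB)
8 GB → drive 2 (remaining 1 GB)
6 GB → drive 3 (remaining 4 GB)
4 GB → drive 3 (remaining 0 GB)
3 GB → drive 4 (remaining 7 GB)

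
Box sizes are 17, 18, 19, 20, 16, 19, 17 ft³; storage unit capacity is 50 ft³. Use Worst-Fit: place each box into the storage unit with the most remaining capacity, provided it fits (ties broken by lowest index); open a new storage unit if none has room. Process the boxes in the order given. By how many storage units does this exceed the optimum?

1

Worst-Fit: [17,18] [19,20] [16,19] [17] → 4 storage units.
Total size 126 ft³; any packing needs at least ⌈126/50⌉ = 3 storage units.
An optimal packing achieves that bound: [20,19] [19,18] [17,17,16] → 3 storage units.
Excess: 4 − 3 = 1.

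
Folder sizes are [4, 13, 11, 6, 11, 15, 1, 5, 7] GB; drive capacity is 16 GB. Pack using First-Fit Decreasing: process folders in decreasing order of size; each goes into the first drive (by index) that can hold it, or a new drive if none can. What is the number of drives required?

Sorted descending: 15, 13, 11, 11, 7, 6, 5, 4, 1.
15 GB → drive 1 (remaining 1 GB)
13 GB → drive 2 (remaining 3 GB)
11 GB → drive 3 (remaining 5 GB)
11 GB → drive 4 (remaining 5 GB)
7 GB → drive 5 (remaining 9 GB)
6 GB → drive 5 (remaining 3 GB)
5 GB → drive 3 (remaining 0 GB)
4 GB → drive 4 (remaining 1 GB)
1 GB → drive 1 (remaining 0 GB)

5 drives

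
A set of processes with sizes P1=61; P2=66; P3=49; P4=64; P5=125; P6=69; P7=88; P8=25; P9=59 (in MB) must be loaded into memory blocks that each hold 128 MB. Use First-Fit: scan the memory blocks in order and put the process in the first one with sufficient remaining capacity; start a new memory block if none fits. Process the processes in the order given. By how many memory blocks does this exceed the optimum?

1

First-Fit: [61,66] [49,64] [125] [69,25] [88] [59] → 6 memory blocks.
Total size 606 MB; any packing needs at least ⌈606/128⌉ = 5 memory blocks.
An optimal packing achieves that bound: [125] [88,25] [69,59] [66,61] [64,49] → 5 memory blocks.
Excess: 6 − 5 = 1.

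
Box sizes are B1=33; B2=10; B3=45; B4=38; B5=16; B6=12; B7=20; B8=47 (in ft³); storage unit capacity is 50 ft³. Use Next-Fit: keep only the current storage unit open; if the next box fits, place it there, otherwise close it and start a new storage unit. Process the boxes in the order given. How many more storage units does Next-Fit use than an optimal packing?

0

Next-Fit: [33,10] [45] [38] [16,12,20] [47] → 5 storage units.
Total size 221 ft³; any packing needs at least ⌈221/50⌉ = 5 storage units.
So 5 is already optimal.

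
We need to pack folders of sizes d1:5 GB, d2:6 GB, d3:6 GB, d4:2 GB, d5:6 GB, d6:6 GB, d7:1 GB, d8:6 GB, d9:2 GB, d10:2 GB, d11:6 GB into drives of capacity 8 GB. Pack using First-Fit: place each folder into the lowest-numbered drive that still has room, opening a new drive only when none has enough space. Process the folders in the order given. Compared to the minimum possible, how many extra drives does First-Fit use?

First-Fit: [5,2,1] [6,2] [6,2] [6] [6] [6] [6] → 7 drives.
7 folders exceed 4 GB (half the capacity), and no two of those can share a drive, so at least 7 drives are needed.
So 7 is already optimal.

0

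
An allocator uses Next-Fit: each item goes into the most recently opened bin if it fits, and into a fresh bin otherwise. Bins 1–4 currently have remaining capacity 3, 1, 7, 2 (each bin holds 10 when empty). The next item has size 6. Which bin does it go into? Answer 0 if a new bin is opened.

0

Next-Fit only looks at bin 4, which has 2 free.
6 does not fit, so a new bin is opened.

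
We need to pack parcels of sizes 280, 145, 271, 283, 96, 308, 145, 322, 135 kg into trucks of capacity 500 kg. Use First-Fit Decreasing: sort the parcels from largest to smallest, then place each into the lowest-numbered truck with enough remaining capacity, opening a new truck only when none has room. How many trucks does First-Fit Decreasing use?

5

Sorted descending: 322, 308, 283, 280, 271, 145, 145, 135, 96.
322 kg → truck 1 (remaining 178 kg)
308 kg → truck 2 (remaining 192 kg)
283 kg → truck 3 (remaining 217 kg)
280 kg → truck 4 (remaining 220 kg)
271 kg → truck 5 (remaining 229 kg)
145 kg → truck 1 (remaining 33 kg)
145 kg → truck 2 (remaining 47 kg)
135 kg → truck 3 (remaining 82 kg)
96 kg → truck 4 (remaining 124 kg)
Final trucks: [322,145] [308,145] [283,135] [280,96] [271].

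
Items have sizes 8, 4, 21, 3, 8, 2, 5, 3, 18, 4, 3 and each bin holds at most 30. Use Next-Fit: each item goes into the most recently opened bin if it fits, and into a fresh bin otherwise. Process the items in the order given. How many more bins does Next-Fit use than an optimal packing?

Next-Fit: [8,4] [21,3] [8,2,5,3] [18,4,3] → 4 bins.
Total size 79; any packing needs at least ⌈79/30⌉ = 3 bins.
An optimal packing achieves that bound: [21,8] [18,8,4] [5,4,3,3,3,2] → 3 bins.
Excess: 4 − 3 = 1.

1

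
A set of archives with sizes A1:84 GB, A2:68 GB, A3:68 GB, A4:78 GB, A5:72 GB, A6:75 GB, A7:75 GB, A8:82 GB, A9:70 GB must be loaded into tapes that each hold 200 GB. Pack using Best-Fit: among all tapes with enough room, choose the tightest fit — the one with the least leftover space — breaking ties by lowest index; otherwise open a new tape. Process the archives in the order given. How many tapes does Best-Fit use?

5 tapes

tape 1: place A1 (84 GB), 116 GB left
tape 1: place A2 (68 GB), 48 GB left
tape 2: place A3 (68 GB), 132 GB left
tape 2: place A4 (78 GB), 54 GB left
tape 3: place A5 (72 GB), 128 GB left
tape 3: place A6 (75 GB), 53 GB left
tape 4: place A7 (75 GB), 125 GB left
tape 4: place A8 (82 GB), 43 GB left
tape 5: place A9 (70 GB), 130 GB left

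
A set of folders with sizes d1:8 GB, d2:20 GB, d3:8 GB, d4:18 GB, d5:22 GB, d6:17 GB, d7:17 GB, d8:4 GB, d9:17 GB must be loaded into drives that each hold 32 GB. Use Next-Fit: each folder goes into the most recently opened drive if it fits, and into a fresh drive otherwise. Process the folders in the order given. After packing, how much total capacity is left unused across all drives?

drive 1: place d1 (8 GB), 24 GB left
drive 1: place d2 (20 GB), 4 GB left
drive 2: place d3 (8 GB), 24 GB left
drive 2: place d4 (18 GB), 6 GB left
drive 3: place d5 (22 GB), 10 GB left
drive 4: place d6 (17 GB), 15 GB left
drive 5: place d7 (17 GB), 15 GB left
drive 5: place d8 (4 GB), 11 GB left
drive 6: place d9 (17 GB), 15 GB left
6 drives × 32 GB = 192 GB; used 131 GB; unused 61 GB.

61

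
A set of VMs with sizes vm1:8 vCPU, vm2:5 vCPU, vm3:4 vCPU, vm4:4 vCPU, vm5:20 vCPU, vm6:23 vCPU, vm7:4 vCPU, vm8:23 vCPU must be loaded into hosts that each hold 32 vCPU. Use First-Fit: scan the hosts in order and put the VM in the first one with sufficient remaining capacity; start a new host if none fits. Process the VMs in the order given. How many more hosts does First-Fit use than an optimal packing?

1

First-Fit: [8,5,4,4,4] [20] [23] [23] → 4 hosts.
Total size 91 vCPU; any packing needs at least ⌈91/32⌉ = 3 hosts.
An optimal packing achieves that bound: [23,8] [23,5,4] [20,4,4] → 3 hosts.
Excess: 4 − 3 = 1.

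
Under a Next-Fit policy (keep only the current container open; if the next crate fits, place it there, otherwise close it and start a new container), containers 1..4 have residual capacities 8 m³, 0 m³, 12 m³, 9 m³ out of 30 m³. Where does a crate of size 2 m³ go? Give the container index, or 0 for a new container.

Next-Fit only looks at container 4, which has 9 m³ free.
2 m³ fits there.

4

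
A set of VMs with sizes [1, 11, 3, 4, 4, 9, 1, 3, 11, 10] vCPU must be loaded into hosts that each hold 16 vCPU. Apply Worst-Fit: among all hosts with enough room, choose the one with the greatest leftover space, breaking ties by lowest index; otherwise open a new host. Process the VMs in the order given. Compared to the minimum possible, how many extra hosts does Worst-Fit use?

1

Worst-Fit: [1,11,3] [4,4,1,3] [9] [11] [10] → 5 hosts.
Total size 57 vCPU; any packing needs at least ⌈57/16⌉ = 4 hosts.
An optimal packing achieves that bound: [11,4,1] [11,4,1] [10,3,3] [9] → 4 hosts.
Excess: 5 − 4 = 1.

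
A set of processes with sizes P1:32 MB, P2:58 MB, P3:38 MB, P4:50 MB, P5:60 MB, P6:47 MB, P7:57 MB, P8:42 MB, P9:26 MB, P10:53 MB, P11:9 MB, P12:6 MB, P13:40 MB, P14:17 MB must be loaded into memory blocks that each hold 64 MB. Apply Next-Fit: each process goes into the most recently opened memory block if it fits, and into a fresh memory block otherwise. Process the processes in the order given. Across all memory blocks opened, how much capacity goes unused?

memory block 1: place P1 (32 MB), 32 MB left
memory block 2: place P2 (58 MB), 6 MB left
memory block 3: place P3 (38 MB), 26 MB left
memory block 4: place P4 (50 MB), 14 MB left
memory block 5: place P5 (60 MB), 4 MB left
memory block 6: place P6 (47 MB), 17 MB left
memory block 7: place P7 (57 MB), 7 MB left
memory block 8: place P8 (42 MB), 22 MB left
memory block 9: place P9 (26 MB), 38 MB left
memory block 10: place P10 (53 MB), 11 MB left
memory block 10: place P11 (9 MB), 2 MB left
memory block 11: place P12 (6 MB), 58 MB left
memory block 11: place P13 (40 MB), 18 MB left
memory block 11: place P14 (17 MB), 1 MB left
11 memory blocks × 64 MB = 704 MB; used 535 MB; unused 169 MB.

169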